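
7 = 7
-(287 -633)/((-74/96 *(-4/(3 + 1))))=16608/37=448.86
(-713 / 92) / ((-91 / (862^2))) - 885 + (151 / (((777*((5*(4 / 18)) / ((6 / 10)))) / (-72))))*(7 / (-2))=5254427842 / 84175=62422.67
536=536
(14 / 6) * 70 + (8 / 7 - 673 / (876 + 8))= 3039203 / 18564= 163.71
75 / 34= 2.21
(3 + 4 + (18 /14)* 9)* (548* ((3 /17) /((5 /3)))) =1077.58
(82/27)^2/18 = 3362/6561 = 0.51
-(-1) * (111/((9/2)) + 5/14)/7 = 1051/294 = 3.57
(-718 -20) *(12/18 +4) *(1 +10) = -37884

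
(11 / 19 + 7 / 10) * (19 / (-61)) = -243 / 610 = -0.40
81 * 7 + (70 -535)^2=216792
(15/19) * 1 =15/19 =0.79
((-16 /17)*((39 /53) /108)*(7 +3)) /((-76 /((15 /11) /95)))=130 /10733613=0.00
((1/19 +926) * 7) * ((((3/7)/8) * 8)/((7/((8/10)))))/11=42228/1463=28.86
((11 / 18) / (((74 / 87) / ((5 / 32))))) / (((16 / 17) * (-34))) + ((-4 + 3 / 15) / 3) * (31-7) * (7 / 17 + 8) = -9882538391 / 38645760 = -255.72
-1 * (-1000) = 1000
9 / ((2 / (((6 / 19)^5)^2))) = 272097792 / 6131066257801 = 0.00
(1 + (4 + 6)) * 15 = 165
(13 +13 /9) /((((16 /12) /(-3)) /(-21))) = 682.50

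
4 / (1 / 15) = 60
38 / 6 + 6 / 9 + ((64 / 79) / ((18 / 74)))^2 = 18.09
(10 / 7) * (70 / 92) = 25 / 23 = 1.09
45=45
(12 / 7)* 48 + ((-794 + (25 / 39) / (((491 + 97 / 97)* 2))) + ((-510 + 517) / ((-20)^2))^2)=-711.71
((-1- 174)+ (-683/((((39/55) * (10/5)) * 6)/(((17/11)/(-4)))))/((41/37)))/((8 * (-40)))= 2256713/4912128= 0.46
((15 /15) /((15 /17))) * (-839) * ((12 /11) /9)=-57052 /495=-115.26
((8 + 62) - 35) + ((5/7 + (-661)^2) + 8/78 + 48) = 437004.82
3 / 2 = 1.50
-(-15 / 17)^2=-225 / 289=-0.78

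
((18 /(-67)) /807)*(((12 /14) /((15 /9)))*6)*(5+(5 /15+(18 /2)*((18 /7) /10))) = -173448 /22078175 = -0.01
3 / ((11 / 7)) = 21 / 11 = 1.91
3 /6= 1 /2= 0.50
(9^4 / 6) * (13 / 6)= 9477 / 4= 2369.25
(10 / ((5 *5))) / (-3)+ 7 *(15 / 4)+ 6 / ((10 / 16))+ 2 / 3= 2183 / 60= 36.38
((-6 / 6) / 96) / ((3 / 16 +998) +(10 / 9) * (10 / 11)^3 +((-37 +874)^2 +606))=-3993 / 269162963618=-0.00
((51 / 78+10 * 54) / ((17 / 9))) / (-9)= -14057 / 442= -31.80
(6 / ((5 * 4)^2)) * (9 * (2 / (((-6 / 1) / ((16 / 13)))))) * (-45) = 162 / 65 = 2.49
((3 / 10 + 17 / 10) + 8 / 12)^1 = 8 / 3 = 2.67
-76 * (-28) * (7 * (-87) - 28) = -1355536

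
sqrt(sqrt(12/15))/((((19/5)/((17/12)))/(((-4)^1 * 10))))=-14.10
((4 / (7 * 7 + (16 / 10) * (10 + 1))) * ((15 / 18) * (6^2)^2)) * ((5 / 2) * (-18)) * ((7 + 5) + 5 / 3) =-1476000 / 37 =-39891.89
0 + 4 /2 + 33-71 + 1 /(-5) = -181 /5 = -36.20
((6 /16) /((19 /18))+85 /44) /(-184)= -239 /19228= -0.01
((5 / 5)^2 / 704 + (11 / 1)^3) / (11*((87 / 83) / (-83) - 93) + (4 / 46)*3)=-148468800175 / 114098658432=-1.30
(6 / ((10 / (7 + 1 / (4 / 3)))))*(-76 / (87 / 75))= -8835 / 29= -304.66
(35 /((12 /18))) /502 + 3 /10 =0.40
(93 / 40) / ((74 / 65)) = 1209 / 592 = 2.04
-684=-684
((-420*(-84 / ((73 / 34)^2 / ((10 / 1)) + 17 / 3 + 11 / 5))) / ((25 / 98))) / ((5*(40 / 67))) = 40167846432 / 7220075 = 5563.36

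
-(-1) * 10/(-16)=-5/8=-0.62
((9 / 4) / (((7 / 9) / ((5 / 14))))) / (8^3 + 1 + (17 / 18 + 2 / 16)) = 3645 / 1813637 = 0.00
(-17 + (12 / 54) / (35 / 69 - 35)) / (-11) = 1.55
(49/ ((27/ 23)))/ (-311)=-1127/ 8397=-0.13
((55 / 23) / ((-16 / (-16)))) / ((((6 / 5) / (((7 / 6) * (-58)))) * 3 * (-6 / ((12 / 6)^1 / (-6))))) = -55825 / 22356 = -2.50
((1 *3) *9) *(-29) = -783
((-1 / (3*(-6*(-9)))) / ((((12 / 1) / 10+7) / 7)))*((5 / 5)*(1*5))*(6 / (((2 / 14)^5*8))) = -2941225 / 8856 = -332.12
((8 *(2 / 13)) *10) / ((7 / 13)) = 160 / 7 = 22.86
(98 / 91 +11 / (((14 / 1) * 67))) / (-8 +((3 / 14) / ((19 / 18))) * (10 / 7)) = -1765575 / 12504076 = -0.14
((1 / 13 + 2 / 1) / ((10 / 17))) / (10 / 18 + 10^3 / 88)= 45441 / 153400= 0.30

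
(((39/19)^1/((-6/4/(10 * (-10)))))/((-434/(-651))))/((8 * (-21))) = -325/266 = -1.22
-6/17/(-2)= 3/17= 0.18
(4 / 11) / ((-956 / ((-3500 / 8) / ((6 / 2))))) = 875 / 15774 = 0.06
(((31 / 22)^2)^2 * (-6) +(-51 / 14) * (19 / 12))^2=9092474329129 / 10503585169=865.65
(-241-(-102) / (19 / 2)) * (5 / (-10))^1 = 4375 / 38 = 115.13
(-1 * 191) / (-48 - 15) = 191 / 63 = 3.03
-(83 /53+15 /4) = -1127 /212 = -5.32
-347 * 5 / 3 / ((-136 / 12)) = 1735 / 34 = 51.03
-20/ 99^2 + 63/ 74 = 615983/ 725274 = 0.85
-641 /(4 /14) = -4487 /2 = -2243.50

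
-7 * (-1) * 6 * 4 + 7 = 175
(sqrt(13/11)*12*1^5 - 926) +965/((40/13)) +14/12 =-14669/24 +12*sqrt(143)/11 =-598.16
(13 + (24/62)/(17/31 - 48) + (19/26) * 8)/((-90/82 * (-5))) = 14769799/4302675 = 3.43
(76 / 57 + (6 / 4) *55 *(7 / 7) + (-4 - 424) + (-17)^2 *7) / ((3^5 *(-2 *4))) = -10073 / 11664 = -0.86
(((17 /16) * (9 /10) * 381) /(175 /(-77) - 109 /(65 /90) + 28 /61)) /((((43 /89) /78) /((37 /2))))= -65303824553253 /9166382240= -7124.27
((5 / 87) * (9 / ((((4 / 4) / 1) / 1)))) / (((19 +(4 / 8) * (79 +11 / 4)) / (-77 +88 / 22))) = -8760 / 13891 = -0.63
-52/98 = -26/49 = -0.53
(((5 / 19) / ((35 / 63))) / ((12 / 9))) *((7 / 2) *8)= 189 / 19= 9.95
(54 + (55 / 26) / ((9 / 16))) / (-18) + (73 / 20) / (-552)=-12460343 / 3875040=-3.22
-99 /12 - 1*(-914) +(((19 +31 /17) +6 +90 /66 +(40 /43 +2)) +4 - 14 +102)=33092491 /32164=1028.87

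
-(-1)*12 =12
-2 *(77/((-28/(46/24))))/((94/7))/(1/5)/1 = 8855/2256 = 3.93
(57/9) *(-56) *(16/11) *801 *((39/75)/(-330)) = 9848384/15125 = 651.13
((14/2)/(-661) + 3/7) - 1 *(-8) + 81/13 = 881137/60151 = 14.65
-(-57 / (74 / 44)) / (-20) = -627 / 370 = -1.69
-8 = -8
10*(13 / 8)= 65 / 4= 16.25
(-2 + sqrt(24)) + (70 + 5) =2 * sqrt(6) + 73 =77.90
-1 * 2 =-2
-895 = -895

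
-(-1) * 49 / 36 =49 / 36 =1.36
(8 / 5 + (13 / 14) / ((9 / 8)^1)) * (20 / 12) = 764 / 189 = 4.04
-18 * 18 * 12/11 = -3888/11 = -353.45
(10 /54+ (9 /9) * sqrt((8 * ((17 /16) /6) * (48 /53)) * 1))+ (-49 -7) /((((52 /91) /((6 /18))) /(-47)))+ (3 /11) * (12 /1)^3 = 2 * sqrt(901) /53+ 596017 /297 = 2007.92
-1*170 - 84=-254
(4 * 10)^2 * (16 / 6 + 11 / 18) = 47200 / 9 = 5244.44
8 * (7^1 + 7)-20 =92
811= 811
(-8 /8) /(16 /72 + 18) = -9 /164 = -0.05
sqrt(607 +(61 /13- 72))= 2 * sqrt(22802) /13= 23.23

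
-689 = -689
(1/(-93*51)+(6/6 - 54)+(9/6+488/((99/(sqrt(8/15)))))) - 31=-78.90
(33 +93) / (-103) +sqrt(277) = -126 / 103 +sqrt(277) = 15.42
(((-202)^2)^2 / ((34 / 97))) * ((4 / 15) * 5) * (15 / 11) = 1615017423520 / 187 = 8636456810.27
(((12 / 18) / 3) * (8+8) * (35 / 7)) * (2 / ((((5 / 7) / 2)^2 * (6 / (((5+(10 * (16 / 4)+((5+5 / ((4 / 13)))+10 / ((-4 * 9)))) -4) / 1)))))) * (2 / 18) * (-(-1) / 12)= 874552 / 32805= 26.66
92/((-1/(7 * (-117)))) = 75348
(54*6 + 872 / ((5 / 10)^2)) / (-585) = -3812 / 585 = -6.52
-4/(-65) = 4/65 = 0.06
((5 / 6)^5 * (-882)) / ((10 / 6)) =-30625 / 144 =-212.67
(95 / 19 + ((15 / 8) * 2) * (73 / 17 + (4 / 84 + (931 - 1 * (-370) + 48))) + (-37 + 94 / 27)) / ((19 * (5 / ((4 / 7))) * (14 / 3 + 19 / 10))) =4.62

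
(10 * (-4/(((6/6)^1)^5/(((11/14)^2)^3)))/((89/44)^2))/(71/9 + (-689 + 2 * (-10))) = 1929229929/588027466999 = 0.00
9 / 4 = 2.25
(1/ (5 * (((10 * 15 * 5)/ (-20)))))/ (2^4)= -1/ 3000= -0.00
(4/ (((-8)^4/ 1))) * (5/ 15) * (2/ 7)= 1/ 10752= 0.00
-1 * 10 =-10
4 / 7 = 0.57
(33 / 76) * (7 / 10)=231 / 760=0.30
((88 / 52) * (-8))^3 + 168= -5082680 / 2197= -2313.46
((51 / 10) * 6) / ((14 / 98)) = 1071 / 5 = 214.20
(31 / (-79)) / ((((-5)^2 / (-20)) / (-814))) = -100936 / 395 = -255.53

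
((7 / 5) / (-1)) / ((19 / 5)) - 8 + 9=12 / 19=0.63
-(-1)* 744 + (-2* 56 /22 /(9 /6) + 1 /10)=244433 /330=740.71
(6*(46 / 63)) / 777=0.01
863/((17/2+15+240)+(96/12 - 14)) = 1726/515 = 3.35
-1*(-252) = 252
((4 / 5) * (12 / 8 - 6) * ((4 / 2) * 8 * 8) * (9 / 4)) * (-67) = 347328 / 5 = 69465.60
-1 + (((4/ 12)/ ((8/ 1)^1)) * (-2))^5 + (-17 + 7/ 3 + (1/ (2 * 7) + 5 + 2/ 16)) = -18237319/ 1741824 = -10.47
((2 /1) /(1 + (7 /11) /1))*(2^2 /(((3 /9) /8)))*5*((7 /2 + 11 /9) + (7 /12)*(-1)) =65560 /27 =2428.15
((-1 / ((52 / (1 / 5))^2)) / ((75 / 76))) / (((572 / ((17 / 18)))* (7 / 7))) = -323 / 13050180000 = -0.00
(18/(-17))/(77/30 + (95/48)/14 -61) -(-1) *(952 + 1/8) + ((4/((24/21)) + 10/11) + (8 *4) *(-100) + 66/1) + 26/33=-2176.66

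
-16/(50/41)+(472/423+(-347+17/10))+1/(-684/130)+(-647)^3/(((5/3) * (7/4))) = -130604978697742/1406475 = -92859793.95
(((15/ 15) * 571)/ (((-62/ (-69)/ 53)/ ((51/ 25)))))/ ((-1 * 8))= -106495497/ 12400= -8588.35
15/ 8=1.88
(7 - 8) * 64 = -64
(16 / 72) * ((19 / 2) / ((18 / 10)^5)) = 59375 / 531441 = 0.11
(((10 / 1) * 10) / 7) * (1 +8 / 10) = 180 / 7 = 25.71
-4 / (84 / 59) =-59 / 21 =-2.81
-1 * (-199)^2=-39601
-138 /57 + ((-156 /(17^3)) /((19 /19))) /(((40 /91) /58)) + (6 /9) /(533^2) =-2629659520093 /397782838245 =-6.61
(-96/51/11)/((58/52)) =-832/5423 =-0.15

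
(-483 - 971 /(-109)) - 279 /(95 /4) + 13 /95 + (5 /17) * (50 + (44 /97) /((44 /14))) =-8041724503 /17075395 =-470.95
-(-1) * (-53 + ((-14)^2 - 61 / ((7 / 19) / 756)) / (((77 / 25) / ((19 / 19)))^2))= -78424237 / 5929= -13227.23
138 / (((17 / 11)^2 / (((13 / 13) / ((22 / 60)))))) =45540 / 289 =157.58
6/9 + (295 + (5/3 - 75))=667/3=222.33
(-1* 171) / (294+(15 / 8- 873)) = 8 / 27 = 0.30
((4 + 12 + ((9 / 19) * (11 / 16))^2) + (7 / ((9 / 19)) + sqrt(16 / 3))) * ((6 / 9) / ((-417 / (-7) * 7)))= 8 * sqrt(3) / 3753 + 25687441 / 520255872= 0.05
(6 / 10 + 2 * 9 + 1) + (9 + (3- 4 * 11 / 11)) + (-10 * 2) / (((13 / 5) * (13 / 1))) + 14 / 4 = 30.51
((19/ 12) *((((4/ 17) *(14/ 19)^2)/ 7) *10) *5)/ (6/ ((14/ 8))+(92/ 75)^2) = 2296875/ 7842763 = 0.29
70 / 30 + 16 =55 / 3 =18.33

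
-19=-19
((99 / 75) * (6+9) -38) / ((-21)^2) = -13 / 315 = -0.04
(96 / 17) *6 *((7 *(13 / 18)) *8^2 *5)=931840 / 17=54814.12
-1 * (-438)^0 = -1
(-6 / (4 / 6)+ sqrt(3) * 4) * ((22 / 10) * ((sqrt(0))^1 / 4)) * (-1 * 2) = 0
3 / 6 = 1 / 2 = 0.50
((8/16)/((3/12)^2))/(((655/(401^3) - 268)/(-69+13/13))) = 35077773344/17280961213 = 2.03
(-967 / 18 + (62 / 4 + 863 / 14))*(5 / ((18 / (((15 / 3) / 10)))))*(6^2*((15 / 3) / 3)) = 73775 / 378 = 195.17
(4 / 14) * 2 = 4 / 7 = 0.57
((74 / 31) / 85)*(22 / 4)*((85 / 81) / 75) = 407 / 188325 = 0.00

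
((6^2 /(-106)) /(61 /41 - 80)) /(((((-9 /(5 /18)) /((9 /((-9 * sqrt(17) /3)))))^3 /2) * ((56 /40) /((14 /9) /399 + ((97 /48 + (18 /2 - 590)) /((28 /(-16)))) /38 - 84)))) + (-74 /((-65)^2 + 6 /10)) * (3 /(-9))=0.01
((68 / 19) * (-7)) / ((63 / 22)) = -1496 / 171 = -8.75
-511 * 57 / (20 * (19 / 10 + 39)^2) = -145635 / 167281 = -0.87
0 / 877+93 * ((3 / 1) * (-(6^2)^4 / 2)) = -234306432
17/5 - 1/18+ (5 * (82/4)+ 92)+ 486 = 30773/45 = 683.84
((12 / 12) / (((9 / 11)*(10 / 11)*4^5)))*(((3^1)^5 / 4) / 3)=1089 / 40960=0.03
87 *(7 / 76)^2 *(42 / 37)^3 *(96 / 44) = 473755716 / 201143063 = 2.36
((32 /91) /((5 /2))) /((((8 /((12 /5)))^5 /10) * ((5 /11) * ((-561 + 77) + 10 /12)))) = -64152 /4122015625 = -0.00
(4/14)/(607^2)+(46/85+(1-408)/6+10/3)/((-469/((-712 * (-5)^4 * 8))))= -1426187967809722/2937643877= -485487.02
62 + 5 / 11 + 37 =1094 / 11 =99.45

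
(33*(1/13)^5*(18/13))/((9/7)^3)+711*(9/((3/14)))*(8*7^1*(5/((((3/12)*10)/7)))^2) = 42715635061941562/130323843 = 327765312.00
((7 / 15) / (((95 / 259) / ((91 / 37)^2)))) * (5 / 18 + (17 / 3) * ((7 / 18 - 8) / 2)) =-49098049 / 299700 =-163.82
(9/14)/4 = 9/56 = 0.16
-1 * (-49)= 49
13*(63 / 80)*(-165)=-27027 / 16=-1689.19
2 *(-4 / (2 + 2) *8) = -16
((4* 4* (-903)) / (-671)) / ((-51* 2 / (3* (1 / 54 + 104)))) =-6762868 / 102663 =-65.87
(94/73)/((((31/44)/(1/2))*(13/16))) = 33088/29419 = 1.12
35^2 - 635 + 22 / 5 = 2972 / 5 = 594.40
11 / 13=0.85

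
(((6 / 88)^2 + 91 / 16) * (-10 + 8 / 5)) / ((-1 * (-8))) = -11571 / 1936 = -5.98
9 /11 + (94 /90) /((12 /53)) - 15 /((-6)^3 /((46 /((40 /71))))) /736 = 8270531 /1520640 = 5.44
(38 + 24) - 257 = -195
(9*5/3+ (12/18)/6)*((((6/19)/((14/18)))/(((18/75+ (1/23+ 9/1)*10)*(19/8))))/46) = 40800/65876363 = 0.00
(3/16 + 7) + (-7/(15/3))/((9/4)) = 6.57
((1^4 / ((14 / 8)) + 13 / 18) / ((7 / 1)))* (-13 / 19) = -2119 / 16758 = -0.13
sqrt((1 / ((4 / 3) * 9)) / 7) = sqrt(21) / 42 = 0.11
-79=-79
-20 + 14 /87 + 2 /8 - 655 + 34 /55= -12899803 /19140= -673.97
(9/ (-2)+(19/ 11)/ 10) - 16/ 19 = -5402/ 1045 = -5.17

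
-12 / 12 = -1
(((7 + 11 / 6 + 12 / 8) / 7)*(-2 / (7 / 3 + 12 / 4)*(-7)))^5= 28629151 / 32768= 873.69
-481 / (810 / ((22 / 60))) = -5291 / 24300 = -0.22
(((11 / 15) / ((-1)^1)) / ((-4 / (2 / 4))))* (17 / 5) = 0.31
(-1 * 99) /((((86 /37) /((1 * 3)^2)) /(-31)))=1021977 /86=11883.45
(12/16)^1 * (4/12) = 1/4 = 0.25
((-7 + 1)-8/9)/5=-62/45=-1.38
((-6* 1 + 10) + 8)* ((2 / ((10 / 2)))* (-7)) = -168 / 5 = -33.60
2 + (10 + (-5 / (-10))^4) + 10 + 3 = 401 / 16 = 25.06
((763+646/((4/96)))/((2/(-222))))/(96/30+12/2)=-9028185/46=-196264.89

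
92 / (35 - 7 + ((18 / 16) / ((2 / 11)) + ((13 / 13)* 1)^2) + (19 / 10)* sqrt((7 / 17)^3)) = 101789499200 / 38923792753 - 133127680* sqrt(119) / 38923792753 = 2.58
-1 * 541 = -541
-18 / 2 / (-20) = 9 / 20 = 0.45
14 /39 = 0.36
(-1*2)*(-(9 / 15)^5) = 486 / 3125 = 0.16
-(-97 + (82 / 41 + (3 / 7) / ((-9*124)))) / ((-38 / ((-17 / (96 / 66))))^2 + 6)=8650666189 / 1508960712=5.73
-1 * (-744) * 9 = 6696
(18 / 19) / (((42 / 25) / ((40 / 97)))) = 3000 / 12901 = 0.23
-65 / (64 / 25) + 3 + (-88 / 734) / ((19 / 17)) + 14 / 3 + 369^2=182270652641 / 1338816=136143.17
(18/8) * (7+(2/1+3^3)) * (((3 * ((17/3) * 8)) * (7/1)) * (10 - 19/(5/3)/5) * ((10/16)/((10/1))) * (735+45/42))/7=547733421/140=3912381.58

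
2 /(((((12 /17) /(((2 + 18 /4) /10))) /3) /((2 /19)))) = 221 /380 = 0.58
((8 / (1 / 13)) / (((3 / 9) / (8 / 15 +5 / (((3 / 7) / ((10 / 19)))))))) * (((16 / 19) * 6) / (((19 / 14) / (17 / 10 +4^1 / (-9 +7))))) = -398780928 / 171475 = -2325.59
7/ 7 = 1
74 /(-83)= -74 /83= -0.89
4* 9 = 36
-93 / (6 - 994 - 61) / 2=93 / 2098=0.04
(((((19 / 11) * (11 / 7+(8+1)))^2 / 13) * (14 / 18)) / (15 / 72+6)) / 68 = 3953672 / 83672589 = 0.05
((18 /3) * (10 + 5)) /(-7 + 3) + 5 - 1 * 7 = -24.50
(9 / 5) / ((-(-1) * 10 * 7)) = 9 / 350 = 0.03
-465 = -465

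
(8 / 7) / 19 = 8 / 133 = 0.06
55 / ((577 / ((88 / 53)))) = 4840 / 30581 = 0.16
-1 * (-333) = 333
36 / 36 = 1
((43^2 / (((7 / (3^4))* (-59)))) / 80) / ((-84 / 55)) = 2.97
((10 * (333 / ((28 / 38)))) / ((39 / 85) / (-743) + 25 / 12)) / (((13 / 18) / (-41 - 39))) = -34523857584000 / 143635037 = -240358.19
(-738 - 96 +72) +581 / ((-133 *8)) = -115907 / 152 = -762.55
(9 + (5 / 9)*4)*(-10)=-1010 / 9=-112.22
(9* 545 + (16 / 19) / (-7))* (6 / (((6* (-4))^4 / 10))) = 3261745 / 3677184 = 0.89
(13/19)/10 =13/190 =0.07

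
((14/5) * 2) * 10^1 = 56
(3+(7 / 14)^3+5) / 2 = 4.06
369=369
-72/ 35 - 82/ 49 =-914/ 245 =-3.73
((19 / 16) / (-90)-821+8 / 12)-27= -1220179 / 1440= -847.35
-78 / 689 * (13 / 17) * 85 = -7.36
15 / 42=5 / 14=0.36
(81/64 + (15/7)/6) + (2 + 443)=200087/448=446.62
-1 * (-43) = 43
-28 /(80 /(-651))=4557 /20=227.85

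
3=3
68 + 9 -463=-386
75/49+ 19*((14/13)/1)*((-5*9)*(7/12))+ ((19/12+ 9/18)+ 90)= -443.50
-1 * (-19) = 19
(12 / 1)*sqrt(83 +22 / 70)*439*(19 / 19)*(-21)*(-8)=6827328*sqrt(35) / 5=8078203.43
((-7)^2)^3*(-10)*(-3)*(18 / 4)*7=111178305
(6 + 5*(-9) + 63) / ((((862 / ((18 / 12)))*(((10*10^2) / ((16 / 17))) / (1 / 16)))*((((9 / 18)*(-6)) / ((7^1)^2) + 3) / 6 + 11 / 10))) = 441 / 285386650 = 0.00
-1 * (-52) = 52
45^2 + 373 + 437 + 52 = 2887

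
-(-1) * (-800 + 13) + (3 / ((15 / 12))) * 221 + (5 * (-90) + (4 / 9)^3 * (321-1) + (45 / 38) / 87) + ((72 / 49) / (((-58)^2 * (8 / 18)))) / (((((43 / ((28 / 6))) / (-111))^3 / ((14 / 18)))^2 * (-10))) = -633404365602381588031 / 736356048566188590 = -860.19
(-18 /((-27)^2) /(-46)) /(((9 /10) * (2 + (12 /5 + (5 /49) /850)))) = 83300 /614560851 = 0.00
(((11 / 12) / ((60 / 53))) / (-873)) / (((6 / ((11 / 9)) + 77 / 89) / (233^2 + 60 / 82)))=-1270436020403 / 145683236880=-8.72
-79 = -79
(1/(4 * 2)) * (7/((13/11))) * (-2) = -77/52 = -1.48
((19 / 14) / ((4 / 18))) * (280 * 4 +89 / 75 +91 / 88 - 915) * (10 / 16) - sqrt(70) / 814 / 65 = 77956449 / 98560 - sqrt(70) / 52910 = 790.95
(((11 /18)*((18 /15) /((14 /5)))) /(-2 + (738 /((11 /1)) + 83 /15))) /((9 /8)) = 2420 /734139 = 0.00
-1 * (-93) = 93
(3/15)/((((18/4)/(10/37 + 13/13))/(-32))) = -3008/1665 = -1.81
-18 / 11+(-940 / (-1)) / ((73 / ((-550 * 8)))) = -45497314 / 803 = -56659.17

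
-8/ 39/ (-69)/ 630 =4/ 847665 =0.00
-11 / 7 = -1.57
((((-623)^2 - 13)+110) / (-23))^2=150719427076 / 529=284913850.81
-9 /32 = -0.28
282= 282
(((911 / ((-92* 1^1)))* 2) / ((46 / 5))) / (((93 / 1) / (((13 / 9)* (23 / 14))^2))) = -769795 / 5905872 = -0.13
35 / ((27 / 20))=700 / 27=25.93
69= 69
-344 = -344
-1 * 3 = -3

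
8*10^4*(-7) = -560000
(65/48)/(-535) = -13/5136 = -0.00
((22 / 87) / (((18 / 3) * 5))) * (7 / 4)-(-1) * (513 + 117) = 3288677 / 5220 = 630.01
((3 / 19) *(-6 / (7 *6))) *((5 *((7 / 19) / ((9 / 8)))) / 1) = -40 / 1083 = -0.04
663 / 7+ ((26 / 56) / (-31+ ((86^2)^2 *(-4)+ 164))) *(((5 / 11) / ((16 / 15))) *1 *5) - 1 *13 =29369798403751 / 359420609856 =81.71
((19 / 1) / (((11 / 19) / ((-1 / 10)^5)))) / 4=-361 / 4400000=-0.00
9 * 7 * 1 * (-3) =-189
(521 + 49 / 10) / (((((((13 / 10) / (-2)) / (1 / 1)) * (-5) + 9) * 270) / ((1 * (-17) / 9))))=-29801 / 99225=-0.30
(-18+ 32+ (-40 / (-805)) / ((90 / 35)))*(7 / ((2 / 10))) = 101570 / 207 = 490.68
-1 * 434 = -434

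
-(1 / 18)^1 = -1 / 18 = -0.06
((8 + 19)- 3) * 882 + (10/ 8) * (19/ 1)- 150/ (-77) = 6527659/ 308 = 21193.70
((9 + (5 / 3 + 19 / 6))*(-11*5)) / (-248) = 4565 / 1488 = 3.07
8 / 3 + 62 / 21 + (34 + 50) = 1882 / 21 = 89.62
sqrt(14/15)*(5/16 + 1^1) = 7*sqrt(210)/80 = 1.27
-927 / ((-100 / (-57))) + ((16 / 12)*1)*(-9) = -540.39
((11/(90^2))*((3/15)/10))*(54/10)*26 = 143/37500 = 0.00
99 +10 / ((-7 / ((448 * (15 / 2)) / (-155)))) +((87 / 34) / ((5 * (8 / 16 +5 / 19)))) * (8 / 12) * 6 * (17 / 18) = 61613 / 465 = 132.50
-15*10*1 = -150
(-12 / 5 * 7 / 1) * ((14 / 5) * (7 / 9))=-2744 / 75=-36.59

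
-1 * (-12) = 12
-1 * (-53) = 53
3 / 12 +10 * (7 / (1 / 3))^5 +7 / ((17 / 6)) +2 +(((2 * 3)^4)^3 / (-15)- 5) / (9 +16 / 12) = 282443091207 / 10540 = 26797257.23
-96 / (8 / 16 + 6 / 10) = -960 / 11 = -87.27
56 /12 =14 /3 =4.67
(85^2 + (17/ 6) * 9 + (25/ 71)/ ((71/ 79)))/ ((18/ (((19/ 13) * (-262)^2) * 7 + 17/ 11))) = 282898565.75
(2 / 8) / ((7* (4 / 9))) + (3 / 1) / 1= 345 / 112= 3.08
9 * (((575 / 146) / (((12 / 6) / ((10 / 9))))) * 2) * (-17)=-48875 / 73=-669.52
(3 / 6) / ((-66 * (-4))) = 1 / 528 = 0.00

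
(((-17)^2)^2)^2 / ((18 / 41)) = 286006055081 / 18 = 15889225282.28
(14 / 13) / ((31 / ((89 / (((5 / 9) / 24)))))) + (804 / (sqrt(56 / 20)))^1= 269136 / 2015 + 402 * sqrt(70) / 7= 614.05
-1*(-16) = 16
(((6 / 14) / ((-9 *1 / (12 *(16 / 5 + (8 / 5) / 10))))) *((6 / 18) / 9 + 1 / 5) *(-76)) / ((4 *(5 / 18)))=19456 / 625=31.13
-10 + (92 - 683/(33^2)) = 88615/1089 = 81.37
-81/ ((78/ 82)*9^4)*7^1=-287/ 3159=-0.09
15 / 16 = 0.94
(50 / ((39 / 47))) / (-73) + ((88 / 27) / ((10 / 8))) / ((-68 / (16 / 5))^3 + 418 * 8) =-42332905822 / 51259964535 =-0.83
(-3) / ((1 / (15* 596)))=-26820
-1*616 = -616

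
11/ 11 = 1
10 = 10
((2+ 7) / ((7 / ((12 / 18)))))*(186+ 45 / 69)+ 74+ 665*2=251802 / 161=1563.99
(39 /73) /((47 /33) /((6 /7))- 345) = -7722 /4962613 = -0.00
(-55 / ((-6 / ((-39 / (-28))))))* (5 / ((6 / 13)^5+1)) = 1327372475 / 21227864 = 62.53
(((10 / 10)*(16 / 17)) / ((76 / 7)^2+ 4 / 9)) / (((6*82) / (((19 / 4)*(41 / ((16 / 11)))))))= 30723 / 14192960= 0.00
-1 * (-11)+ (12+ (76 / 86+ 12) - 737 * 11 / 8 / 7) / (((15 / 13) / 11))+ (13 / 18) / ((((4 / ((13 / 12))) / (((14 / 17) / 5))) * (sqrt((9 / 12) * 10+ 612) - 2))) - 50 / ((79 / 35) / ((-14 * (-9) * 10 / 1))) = -15608820780669997 / 537432983640+ 1183 * sqrt(2478) / 45202320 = -29043.29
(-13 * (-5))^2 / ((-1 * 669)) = -6.32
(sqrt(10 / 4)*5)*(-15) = -75*sqrt(10) / 2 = -118.59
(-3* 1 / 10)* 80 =-24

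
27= 27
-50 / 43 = -1.16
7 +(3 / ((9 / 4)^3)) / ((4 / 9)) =205 / 27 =7.59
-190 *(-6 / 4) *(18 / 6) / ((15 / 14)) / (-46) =-399 / 23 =-17.35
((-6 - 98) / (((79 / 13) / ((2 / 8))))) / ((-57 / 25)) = 8450 / 4503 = 1.88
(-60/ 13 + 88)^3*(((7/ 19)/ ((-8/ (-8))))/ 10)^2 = 15603568624/ 19827925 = 786.95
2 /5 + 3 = 17 /5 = 3.40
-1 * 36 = -36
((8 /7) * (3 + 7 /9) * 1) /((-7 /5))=-1360 /441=-3.08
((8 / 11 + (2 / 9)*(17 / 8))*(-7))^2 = 70.50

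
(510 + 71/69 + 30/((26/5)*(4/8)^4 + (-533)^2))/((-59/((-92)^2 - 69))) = -146252226078845/2011352421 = -72713.38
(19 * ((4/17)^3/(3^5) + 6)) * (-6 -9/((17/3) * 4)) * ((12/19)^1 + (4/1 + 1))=-55568663635/13530402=-4106.95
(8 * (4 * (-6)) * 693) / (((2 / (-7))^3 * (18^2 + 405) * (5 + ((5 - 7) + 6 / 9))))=19208 / 9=2134.22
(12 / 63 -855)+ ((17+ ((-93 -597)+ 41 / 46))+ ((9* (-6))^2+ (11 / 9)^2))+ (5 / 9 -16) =35866171 / 26082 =1375.13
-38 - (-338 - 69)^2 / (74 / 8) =-17946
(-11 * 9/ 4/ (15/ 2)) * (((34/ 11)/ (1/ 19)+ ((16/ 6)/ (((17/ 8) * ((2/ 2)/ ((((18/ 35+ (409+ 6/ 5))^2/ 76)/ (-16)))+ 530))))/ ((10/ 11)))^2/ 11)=-2604025564555831017970172162/ 2516551382369623980666615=-1034.76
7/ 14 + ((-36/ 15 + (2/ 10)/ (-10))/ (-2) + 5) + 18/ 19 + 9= 16.66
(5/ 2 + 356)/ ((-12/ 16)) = -478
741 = 741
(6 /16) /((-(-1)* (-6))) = -1 /16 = -0.06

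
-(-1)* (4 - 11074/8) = -5521/4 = -1380.25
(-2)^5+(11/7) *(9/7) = -1469/49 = -29.98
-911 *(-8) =7288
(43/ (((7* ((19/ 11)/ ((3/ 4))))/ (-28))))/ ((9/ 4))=-33.19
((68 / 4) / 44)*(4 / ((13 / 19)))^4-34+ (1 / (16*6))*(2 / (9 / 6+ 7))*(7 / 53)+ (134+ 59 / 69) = 28759394100513 / 52084525064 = 552.17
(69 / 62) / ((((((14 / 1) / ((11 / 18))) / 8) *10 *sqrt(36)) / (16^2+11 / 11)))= 65021 / 39060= 1.66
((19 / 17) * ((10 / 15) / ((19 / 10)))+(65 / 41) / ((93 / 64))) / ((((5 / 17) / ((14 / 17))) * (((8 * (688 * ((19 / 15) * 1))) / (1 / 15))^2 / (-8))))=-1771 / 582969997056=-0.00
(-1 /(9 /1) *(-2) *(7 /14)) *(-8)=-8 /9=-0.89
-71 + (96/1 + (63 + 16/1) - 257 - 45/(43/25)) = -179.16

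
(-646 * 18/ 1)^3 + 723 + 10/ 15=-4716679033285/ 3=-1572226344428.33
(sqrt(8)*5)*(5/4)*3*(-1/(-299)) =75*sqrt(2)/598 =0.18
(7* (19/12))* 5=665/12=55.42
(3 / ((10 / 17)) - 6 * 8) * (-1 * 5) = 429 / 2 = 214.50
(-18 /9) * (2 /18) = -2 /9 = -0.22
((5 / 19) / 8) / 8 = 5 / 1216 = 0.00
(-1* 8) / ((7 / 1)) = -8 / 7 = -1.14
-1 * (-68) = 68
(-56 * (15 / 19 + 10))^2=131790400 / 361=365070.36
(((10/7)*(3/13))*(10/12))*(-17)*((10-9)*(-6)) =2550/91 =28.02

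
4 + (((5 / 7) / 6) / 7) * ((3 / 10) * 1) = 785 / 196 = 4.01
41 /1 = 41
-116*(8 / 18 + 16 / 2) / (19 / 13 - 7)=14326 / 81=176.86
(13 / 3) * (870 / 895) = 754 / 179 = 4.21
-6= -6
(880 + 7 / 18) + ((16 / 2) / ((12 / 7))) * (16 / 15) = 26561 / 30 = 885.37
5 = 5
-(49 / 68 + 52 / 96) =-515 / 408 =-1.26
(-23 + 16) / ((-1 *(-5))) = -7 / 5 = -1.40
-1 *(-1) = 1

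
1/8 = 0.12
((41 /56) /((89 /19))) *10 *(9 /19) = 0.74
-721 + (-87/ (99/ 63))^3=-170417.87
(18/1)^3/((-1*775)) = -7.53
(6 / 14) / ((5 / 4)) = 12 / 35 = 0.34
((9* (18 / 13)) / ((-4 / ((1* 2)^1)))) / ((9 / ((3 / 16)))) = -0.13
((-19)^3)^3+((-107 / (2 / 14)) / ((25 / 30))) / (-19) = -30655331284511 / 95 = -322687697731.69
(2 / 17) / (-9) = -0.01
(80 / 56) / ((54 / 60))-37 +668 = 632.59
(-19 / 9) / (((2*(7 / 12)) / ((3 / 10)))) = -19 / 35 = -0.54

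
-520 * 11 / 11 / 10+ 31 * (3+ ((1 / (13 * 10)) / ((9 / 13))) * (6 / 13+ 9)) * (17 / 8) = 152.55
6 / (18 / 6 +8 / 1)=6 / 11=0.55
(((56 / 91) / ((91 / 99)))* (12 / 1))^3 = 858458456064 / 1655595487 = 518.52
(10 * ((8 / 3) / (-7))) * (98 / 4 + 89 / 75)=-30824 / 315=-97.85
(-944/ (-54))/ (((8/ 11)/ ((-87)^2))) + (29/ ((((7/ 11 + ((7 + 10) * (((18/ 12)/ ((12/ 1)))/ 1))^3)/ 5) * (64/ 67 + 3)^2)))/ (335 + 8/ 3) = 16574259529699729/ 91099226755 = 181936.34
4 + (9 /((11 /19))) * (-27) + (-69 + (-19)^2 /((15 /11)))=-36299 /165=-219.99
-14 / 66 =-7 / 33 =-0.21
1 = 1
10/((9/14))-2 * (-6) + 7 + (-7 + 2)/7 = 2132/63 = 33.84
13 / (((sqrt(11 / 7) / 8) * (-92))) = -26 * sqrt(77) / 253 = -0.90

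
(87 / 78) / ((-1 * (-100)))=29 / 2600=0.01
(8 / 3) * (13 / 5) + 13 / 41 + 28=21679 / 615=35.25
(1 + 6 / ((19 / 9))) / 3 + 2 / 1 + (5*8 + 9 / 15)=12506 / 285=43.88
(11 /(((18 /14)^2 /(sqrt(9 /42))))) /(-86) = -77 * sqrt(42) /13932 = -0.04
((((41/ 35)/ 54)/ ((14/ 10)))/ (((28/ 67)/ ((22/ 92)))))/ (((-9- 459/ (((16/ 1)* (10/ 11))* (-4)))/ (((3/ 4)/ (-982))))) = 151085/ 24786520101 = 0.00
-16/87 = -0.18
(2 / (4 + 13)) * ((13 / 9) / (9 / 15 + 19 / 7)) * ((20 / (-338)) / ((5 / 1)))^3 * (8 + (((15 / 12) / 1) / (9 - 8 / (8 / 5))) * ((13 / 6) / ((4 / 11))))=-132545 / 158152995936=-0.00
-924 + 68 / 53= -48904 / 53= -922.72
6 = 6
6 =6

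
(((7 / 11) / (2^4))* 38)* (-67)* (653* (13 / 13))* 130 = -378227395 / 44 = -8596077.16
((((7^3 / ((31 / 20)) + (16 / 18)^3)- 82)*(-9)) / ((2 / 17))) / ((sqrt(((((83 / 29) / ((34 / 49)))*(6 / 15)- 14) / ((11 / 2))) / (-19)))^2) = -13854045393815 / 152884746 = -90617.58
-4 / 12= -1 / 3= -0.33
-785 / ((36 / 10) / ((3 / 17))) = -3925 / 102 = -38.48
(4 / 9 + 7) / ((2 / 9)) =67 / 2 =33.50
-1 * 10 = -10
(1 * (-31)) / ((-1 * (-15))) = -2.07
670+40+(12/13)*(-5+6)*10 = 9350/13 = 719.23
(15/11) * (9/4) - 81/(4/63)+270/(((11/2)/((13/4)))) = -24489/22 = -1113.14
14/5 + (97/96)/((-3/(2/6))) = 11611/4320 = 2.69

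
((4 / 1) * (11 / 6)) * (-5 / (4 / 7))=-385 / 6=-64.17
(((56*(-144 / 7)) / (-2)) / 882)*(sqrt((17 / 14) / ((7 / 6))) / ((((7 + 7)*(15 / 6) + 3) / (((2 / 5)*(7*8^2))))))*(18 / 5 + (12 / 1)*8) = 1019904*sqrt(51) / 23275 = 312.94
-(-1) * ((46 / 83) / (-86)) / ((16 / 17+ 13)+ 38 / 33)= -0.00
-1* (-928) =928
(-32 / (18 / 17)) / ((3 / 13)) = -3536 / 27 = -130.96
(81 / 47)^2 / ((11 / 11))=6561 / 2209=2.97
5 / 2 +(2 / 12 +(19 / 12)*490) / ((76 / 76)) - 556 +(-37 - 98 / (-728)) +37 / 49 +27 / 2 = 199.89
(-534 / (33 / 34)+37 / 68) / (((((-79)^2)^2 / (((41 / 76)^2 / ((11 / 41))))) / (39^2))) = -43098176571489 / 1851099795119168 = -0.02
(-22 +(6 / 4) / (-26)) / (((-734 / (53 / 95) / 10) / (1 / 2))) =60791 / 725192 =0.08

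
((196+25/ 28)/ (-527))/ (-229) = 5513/ 3379124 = 0.00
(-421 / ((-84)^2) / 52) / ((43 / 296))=-15577 / 1972152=-0.01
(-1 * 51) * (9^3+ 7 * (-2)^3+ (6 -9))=-34170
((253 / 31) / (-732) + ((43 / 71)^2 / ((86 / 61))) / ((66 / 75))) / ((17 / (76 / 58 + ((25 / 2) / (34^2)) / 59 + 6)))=647027574592357 / 5288700036703578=0.12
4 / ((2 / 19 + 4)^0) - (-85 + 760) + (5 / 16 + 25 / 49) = -525419 / 784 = -670.18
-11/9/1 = -11/9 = -1.22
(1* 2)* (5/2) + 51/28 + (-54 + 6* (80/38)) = -18379/532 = -34.55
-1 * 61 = -61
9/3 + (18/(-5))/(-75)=381/125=3.05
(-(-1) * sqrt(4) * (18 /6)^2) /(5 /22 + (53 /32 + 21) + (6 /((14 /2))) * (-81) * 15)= -4928 /278855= -0.02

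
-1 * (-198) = 198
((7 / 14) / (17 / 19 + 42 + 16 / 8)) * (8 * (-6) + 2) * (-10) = 4370 / 853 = 5.12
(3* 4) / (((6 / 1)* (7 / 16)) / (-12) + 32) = 0.38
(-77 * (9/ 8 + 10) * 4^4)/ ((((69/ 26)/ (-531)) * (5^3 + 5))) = 38815392/ 115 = 337525.15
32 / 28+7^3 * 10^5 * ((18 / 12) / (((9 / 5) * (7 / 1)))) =85750024 / 21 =4083334.48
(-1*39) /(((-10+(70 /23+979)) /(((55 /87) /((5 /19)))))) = -62491 /648353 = -0.10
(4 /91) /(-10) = -2 /455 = -0.00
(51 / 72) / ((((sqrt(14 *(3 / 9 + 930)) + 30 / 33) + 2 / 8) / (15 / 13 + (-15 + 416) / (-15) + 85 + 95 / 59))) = -1116080141 / 290077332935 + 2888678012 *sqrt(117222) / 2610695996415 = 0.37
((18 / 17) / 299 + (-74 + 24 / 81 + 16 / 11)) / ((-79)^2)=-109065668 / 9421731891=-0.01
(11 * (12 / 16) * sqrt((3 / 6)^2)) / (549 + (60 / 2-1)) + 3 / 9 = 4723 / 13872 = 0.34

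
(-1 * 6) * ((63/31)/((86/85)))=-12.05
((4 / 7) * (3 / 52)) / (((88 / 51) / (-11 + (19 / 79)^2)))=-0.21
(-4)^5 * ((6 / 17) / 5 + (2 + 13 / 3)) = -1672192 / 255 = -6557.62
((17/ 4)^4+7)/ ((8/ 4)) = 85313/ 512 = 166.63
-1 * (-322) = 322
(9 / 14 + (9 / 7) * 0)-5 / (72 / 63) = -209 / 56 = -3.73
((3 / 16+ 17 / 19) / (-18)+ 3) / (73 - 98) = -16087 / 136800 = -0.12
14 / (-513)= -0.03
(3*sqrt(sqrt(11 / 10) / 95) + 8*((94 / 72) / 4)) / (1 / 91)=273*sqrt(19)*2^(3 / 4)*55^(1 / 4) / 190 + 4277 / 18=266.30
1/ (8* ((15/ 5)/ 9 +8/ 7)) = 21/ 248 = 0.08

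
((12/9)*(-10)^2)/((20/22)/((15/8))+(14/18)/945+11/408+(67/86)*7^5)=10421136000/1023434095163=0.01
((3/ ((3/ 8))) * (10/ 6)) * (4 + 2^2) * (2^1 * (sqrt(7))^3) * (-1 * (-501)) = 748160 * sqrt(7) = 1979445.30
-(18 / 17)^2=-324 / 289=-1.12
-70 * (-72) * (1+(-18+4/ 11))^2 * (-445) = -75109129200/ 121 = -620736604.96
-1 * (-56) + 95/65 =57.46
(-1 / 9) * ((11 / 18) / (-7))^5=161051 / 285821724384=0.00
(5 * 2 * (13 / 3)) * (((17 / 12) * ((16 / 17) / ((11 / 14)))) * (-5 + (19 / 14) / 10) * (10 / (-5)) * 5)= 118040 / 33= 3576.97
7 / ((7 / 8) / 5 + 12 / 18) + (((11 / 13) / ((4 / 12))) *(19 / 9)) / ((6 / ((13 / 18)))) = 293269 / 32724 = 8.96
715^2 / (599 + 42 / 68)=17381650 / 20387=852.58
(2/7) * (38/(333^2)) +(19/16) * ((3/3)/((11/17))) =250733405/136615248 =1.84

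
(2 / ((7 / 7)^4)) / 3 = 2 / 3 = 0.67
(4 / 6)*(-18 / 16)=-3 / 4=-0.75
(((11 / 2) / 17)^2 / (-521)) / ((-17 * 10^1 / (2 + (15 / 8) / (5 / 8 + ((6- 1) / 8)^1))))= 0.00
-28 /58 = -14 /29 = -0.48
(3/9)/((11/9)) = 3/11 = 0.27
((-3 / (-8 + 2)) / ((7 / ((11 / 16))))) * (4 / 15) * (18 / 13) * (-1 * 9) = -297 / 1820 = -0.16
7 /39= 0.18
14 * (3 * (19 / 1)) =798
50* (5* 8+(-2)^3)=1600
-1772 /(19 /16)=-28352 /19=-1492.21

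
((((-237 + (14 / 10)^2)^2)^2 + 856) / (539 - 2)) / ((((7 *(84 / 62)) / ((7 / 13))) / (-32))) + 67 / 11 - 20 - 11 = -6504331682676252706 / 629926171875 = -10325546.03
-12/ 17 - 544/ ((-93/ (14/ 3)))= 126124/ 4743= 26.59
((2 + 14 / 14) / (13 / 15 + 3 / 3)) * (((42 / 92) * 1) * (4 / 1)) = 135 / 46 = 2.93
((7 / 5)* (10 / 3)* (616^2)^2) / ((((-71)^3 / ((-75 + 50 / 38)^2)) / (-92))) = 363491938073313280000 / 387617613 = 937759084939.50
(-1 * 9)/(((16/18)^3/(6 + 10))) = -205.03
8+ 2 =10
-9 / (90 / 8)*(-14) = 56 / 5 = 11.20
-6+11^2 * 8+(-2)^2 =966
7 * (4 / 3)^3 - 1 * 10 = 178 / 27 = 6.59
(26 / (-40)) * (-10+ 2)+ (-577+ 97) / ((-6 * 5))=106 / 5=21.20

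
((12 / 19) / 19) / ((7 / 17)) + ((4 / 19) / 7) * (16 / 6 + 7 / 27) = 0.17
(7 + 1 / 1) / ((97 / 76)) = 608 / 97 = 6.27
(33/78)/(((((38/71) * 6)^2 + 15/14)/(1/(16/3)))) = 388157/55701776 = 0.01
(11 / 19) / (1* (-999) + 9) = -1 / 1710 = -0.00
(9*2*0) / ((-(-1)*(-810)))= 0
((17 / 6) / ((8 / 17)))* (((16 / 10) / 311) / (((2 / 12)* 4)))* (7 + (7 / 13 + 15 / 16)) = 509507 / 1293760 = 0.39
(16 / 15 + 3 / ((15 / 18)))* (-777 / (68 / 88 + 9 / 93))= -2472932 / 593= -4170.21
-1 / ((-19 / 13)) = 13 / 19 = 0.68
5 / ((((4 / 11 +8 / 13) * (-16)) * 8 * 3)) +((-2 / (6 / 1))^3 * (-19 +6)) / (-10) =-0.06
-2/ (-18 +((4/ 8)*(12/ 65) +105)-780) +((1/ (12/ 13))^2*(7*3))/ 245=869999/ 8407280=0.10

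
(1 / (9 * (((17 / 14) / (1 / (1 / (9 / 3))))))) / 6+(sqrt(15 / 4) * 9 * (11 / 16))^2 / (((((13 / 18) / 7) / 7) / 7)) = 69436848257 / 1018368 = 68184.44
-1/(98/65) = -65/98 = -0.66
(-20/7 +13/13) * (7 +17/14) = -1495/98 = -15.26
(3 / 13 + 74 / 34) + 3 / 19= 10771 / 4199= 2.57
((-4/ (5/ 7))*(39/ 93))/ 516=-91/ 19995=-0.00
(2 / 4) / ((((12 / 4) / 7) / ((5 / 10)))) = 7 / 12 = 0.58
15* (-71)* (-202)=215130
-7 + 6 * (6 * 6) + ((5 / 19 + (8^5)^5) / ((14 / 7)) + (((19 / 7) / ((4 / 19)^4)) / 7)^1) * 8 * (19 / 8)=358899852698093036244858.00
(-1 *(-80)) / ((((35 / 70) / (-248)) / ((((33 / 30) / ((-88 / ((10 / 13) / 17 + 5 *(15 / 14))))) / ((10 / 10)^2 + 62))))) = 4145320 / 97461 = 42.53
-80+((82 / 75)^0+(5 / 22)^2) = -38211 / 484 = -78.95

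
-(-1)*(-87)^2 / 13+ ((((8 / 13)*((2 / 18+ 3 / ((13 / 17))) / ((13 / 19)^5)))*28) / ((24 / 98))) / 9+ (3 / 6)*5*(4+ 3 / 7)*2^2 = 836.84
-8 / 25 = -0.32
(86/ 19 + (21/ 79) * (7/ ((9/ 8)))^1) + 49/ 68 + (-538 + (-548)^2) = 91791661351/ 306204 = 299772.90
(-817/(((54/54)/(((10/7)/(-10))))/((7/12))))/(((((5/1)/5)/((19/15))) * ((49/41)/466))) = 33626.13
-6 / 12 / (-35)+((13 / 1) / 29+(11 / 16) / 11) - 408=-6617393 / 16240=-407.47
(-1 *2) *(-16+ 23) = -14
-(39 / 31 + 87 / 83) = -5934 / 2573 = -2.31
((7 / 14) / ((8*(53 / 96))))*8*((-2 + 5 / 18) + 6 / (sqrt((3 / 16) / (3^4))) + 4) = 328 / 159 + 3456*sqrt(3) / 53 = 115.01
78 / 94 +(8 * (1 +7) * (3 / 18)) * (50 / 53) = 10.89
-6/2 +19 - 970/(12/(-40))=9748/3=3249.33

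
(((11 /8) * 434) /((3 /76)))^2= 2056894609 /9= 228543845.44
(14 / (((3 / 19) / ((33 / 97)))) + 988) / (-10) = -101.82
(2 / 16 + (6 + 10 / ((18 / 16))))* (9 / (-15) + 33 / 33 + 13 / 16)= 18.20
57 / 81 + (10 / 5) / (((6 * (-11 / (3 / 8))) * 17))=28397 / 40392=0.70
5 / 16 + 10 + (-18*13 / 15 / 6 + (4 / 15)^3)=417499 / 54000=7.73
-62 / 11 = -5.64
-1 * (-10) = 10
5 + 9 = 14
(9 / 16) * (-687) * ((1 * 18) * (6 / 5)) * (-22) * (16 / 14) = 7345404 / 35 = 209868.69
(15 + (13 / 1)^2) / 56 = 23 / 7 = 3.29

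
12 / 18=2 / 3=0.67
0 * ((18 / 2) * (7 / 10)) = 0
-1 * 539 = -539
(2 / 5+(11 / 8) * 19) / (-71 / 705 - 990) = -149601 / 5584168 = -0.03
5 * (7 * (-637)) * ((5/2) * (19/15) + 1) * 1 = -92895.83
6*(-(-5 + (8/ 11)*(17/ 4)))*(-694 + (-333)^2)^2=139091835559.09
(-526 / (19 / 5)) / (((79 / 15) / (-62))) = 2445900 / 1501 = 1629.51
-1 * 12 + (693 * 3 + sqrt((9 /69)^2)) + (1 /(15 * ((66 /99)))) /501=238195463 /115230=2067.13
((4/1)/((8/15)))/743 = 15/1486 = 0.01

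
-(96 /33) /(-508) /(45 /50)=80 /12573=0.01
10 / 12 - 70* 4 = -1675 / 6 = -279.17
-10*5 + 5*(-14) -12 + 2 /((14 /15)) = -909 /7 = -129.86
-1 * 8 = -8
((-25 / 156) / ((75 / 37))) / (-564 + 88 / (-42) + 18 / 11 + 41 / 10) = 14245 / 100965462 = 0.00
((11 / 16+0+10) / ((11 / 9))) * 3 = 4617 / 176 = 26.23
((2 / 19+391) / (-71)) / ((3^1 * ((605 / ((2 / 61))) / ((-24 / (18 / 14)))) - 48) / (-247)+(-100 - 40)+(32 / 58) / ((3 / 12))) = 104588848 / 2384587895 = 0.04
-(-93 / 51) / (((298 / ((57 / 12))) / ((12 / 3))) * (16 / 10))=2945 / 40528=0.07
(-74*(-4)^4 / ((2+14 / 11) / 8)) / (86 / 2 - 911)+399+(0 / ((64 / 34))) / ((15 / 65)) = 883439 / 1953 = 452.35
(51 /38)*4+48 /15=814 /95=8.57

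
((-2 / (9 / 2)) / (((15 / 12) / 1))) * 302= -4832 / 45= -107.38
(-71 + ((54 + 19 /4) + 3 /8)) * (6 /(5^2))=-57 /20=-2.85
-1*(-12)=12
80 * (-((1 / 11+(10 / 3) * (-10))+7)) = 69280 / 33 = 2099.39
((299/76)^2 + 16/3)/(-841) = -360619/14572848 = -0.02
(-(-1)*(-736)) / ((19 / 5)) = -3680 / 19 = -193.68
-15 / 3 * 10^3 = -5000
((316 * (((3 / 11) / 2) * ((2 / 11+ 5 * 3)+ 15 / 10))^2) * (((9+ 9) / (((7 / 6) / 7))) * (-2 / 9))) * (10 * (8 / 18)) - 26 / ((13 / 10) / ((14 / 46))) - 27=-58746320921 / 336743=-174454.47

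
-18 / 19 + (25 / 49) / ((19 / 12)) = -582 / 931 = -0.63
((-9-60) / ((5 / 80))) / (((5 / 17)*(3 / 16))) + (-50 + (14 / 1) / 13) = -1304428 / 65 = -20068.12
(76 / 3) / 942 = 38 / 1413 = 0.03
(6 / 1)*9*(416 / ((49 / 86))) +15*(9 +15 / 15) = 1939254 / 49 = 39576.61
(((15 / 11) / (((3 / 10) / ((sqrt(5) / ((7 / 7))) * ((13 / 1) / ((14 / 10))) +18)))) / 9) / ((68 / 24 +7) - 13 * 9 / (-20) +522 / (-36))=6000 / 781 +65000 * sqrt(5) / 16401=16.54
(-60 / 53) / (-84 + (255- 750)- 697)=15 / 16907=0.00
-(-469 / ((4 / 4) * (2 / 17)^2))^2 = -18371362681 / 16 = -1148210167.56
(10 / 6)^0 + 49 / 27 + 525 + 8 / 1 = 14467 / 27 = 535.81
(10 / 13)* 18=180 / 13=13.85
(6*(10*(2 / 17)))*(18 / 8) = 270 / 17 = 15.88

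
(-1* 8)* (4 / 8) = -4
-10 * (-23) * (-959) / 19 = -220570 / 19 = -11608.95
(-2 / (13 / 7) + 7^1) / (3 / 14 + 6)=0.95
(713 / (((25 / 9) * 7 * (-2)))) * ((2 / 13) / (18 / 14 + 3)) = -2139 / 3250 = -0.66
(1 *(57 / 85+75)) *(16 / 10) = 51456 / 425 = 121.07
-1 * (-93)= 93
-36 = -36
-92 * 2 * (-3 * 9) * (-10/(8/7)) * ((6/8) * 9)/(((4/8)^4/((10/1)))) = -46947600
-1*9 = -9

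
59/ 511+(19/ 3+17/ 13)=154579/ 19929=7.76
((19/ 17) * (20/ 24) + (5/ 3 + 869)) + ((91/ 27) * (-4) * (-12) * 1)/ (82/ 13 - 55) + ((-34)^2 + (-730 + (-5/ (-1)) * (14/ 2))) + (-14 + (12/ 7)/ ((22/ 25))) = 19646056027/ 14914746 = 1317.22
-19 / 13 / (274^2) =-19 / 975988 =-0.00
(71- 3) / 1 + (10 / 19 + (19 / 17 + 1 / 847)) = 19053588 / 273581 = 69.65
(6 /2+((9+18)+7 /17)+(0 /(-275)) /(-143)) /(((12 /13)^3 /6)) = 1135849 /4896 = 232.00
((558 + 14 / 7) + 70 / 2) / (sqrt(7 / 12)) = 170 * sqrt(21) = 779.04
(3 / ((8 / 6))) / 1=2.25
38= 38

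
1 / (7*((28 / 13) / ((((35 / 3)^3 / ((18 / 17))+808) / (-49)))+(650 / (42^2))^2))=1620340011108 / 1021332694567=1.59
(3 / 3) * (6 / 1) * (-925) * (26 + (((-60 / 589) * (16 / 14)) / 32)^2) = -2452975563450 / 16999129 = -144300.07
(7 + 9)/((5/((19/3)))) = 304/15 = 20.27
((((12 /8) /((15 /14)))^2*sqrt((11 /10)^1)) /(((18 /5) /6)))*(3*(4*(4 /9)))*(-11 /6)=-2156*sqrt(110) /675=-33.50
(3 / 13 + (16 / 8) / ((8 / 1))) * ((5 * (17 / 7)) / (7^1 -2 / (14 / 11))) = 2125 / 1976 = 1.08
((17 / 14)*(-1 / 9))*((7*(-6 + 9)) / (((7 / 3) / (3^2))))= -153 / 14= -10.93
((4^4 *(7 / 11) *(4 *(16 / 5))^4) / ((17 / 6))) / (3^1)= 60129542144 / 116875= 514477.37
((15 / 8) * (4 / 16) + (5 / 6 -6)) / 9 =-0.52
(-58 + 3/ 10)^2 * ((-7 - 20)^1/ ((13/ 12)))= -26967249/ 325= -82976.15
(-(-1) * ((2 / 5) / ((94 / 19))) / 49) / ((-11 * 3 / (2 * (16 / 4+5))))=-114 / 126665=-0.00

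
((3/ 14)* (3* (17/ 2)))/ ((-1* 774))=-17/ 2408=-0.01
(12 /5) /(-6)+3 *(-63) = -947 /5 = -189.40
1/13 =0.08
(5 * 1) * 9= 45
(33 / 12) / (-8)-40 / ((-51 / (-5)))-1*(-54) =81167 / 1632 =49.73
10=10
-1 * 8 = -8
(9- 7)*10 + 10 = 30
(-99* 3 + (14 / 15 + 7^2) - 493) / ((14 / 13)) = -144313 / 210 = -687.20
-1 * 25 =-25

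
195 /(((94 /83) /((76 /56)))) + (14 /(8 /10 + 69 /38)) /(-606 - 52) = 21832805 /93436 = 233.67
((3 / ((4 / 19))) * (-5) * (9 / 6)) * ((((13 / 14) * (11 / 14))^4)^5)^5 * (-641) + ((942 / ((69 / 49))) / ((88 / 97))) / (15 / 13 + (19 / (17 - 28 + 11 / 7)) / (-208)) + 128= 37637034269823463624094974707810335204356748588580661373780939544722483904137666774638466988243828248854046639800766683292866328646577330350027829307822203219355317987639497493216991063720496778568487713893821804198926036531284371817605557 / 49409612774671242330294847602223847217565962459632844506199941123630076902320203857356886669979259693775439032964602117447878215519121899365661391412706430398446667079211861047952956449591489145060861916765822203120766052884413029548032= 761.74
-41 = -41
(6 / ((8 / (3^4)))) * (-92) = -5589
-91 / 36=-2.53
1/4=0.25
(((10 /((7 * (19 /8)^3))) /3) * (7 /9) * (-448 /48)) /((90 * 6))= -7168 /15000633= -0.00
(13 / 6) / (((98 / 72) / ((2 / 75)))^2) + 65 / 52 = 7508117 / 6002500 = 1.25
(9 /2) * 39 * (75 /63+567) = 698022 /7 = 99717.43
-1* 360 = -360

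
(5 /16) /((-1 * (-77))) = 5 /1232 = 0.00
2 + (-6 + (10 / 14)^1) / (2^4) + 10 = 1307 / 112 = 11.67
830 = 830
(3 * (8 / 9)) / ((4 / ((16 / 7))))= 32 / 21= 1.52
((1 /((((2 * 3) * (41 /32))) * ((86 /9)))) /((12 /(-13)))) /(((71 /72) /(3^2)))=-0.13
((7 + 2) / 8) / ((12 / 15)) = 45 / 32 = 1.41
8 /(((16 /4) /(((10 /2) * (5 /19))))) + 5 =145 /19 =7.63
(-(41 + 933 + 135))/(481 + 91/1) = -1109/572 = -1.94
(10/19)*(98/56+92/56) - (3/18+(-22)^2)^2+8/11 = -649797959/2772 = -234414.85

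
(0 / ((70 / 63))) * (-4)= 0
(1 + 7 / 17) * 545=13080 / 17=769.41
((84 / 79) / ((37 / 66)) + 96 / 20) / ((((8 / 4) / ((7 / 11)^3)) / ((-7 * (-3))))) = 352486008 / 19452565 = 18.12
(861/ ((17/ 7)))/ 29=6027/ 493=12.23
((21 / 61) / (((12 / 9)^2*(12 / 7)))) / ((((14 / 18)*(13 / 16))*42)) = 27 / 6344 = 0.00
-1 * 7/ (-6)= 7/ 6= 1.17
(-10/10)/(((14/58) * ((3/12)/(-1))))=16.57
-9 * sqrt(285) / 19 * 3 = -27 * sqrt(285) / 19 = -23.99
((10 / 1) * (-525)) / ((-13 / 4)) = 21000 / 13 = 1615.38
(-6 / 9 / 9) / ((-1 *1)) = 2 / 27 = 0.07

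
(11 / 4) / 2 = 11 / 8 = 1.38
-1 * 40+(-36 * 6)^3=-10077736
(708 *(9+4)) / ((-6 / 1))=-1534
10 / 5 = 2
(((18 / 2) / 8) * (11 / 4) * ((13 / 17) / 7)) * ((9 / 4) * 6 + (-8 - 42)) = -93951 / 7616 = -12.34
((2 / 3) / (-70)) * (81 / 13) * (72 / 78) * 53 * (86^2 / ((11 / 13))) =-127004112 / 5005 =-25375.45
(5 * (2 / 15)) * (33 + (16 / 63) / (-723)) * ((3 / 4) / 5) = 1503101 / 455490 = 3.30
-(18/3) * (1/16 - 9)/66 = 13/16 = 0.81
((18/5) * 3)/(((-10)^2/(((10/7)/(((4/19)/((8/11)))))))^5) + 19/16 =803578685958911/676696039250000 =1.19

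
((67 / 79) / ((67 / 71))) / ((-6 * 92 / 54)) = -639 / 7268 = -0.09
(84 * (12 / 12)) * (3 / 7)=36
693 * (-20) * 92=-1275120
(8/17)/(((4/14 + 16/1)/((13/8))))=91/1938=0.05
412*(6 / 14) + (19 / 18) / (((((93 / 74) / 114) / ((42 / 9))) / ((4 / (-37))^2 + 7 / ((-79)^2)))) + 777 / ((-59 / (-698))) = 748314498213190 / 79823619477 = 9374.60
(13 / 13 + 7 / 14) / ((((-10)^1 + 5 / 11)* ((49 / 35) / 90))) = -495 / 49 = -10.10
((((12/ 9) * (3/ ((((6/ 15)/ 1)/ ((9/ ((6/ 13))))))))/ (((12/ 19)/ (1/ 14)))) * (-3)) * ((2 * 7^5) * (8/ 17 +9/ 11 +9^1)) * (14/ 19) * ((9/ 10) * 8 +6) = -3783390156/ 17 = -222552362.12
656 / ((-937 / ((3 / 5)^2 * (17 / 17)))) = -5904 / 23425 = -0.25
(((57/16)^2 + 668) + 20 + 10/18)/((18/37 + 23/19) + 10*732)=0.10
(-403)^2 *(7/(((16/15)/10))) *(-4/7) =-12180675/2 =-6090337.50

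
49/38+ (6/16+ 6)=1165/152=7.66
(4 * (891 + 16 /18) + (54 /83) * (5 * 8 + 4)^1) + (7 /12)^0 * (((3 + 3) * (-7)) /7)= 2681866 /747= 3590.18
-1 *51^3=-132651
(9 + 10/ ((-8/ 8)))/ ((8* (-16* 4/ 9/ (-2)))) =-0.04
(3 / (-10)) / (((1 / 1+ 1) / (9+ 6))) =-9 / 4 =-2.25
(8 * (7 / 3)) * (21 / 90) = 196 / 45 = 4.36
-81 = -81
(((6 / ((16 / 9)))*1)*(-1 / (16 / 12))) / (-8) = 81 / 256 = 0.32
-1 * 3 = -3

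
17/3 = 5.67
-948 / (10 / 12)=-5688 / 5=-1137.60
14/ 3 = 4.67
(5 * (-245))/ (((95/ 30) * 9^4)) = -2450/ 41553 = -0.06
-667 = -667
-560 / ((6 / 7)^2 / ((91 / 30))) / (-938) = 4459 / 1809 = 2.46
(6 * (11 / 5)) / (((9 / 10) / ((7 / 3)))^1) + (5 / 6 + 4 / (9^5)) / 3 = 12223151 / 354294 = 34.50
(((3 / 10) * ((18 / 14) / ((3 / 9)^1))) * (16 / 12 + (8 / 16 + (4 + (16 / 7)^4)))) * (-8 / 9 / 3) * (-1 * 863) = 823735226 / 84035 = 9802.29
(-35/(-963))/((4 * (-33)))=-35/127116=-0.00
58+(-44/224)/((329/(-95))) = 1069637/18424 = 58.06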